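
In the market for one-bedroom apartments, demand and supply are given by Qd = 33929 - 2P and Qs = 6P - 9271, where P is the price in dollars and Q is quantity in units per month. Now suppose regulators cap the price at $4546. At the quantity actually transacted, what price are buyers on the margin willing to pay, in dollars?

Setting quantity demanded equal to quantity supplied, 33929 - 2P = 6P - 9271, gives P* = 5400 and Q* = 23129.
Because the ceiling (4546) lies below the market-clearing price, it is binding.
At P = 4546: Qd = 33929 - 2·4546 = 24837 and Qs = 6·4546 - 9271 = 18005.
Only 18005 units reach the market. On the demand curve, the marginal buyer's willingness to pay at Q = 18005 is (33929 - 18005)/2 = 7962.

7962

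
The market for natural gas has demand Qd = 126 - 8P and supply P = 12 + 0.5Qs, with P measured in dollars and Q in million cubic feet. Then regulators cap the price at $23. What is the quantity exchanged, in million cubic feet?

6

Rearranging supply gives Qs = 2P - 24. Equilibrium: 126 - 8P = 2P - 24, so 150 = 10P and P* = 15, Q* = 6.
The ceiling of 23 is above the equilibrium price 15, so it is not binding; the market clears at P* = 15, Q* = 6.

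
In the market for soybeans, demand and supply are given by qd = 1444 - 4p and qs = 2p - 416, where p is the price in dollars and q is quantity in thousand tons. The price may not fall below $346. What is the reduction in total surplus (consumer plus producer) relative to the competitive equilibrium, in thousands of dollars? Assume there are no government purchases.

Without the control the market clears where 1444 - 4p = 2p - 416, i.e. p* = 310 and q* = 204.
Since 346 > 310, the floor is binding.
At p = 346: qd = 1444 - 4·346 = 60 and qs = 2·346 - 416 = 276.
Quantity traded falls to 60. At q = 60 the demand price is (1444 - 60)/4 = 346 and the supply price is (416 + 60)/2 = 238.
Deadweight loss = ½ · (346 - 238) · (204 - 60) = ½ · 108 · 144 = 7776.

7776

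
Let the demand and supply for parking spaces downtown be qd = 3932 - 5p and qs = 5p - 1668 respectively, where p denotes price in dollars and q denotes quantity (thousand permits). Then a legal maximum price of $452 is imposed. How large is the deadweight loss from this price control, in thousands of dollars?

58320

Without the control the market clears where 3932 - 5p = 5p - 1668, i.e. p* = 560 and q* = 1132.
Because the ceiling (452) lies below the market-clearing price, it is binding.
At p = 452: qd = 3932 - 5·452 = 1672 and qs = 5·452 - 1668 = 592.
Quantity traded falls to 592. At q = 592 the demand price is (3932 - 592)/5 = 668 and the supply price is (1668 + 592)/5 = 452.
Deadweight loss = ½ · (668 - 452) · (1132 - 592) = ½ · 216 · 540 = 58320.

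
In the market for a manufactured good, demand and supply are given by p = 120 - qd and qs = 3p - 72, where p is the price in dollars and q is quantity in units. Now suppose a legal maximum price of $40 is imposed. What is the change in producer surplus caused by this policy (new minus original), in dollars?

-480

Rearranging demand gives qd = 120 - p. Without the control the market clears where 120 - p = 3p - 72, i.e. p* = 48 and q* = 72.
The ceiling of 40 is below the equilibrium price 48, so it binds.
At p = 40: qd = 120 - 40 = 80 and qs = 3·40 - 72 = 48.
Producer surplus without the control is ½ · (48 - 24) · 72 = 864.
With the ceiling, producers sell 48 units at 40, so PS = ½ · (40 - 24) · 48 = 384.
Change in producer surplus = 384 - 864 = -480.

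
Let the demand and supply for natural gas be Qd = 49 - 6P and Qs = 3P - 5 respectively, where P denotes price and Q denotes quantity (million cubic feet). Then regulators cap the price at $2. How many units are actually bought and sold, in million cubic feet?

1

In a free market, 49 - 6P = 3P - 5 gives the equilibrium P* = 6, Q* = 13.
The ceiling of 2 is below the equilibrium price 6, so it binds.
At P = 2: Qd = 49 - 6·2 = 37 and Qs = 3·2 - 5 = 1.
The quantity actually transacted is the short side, supply: 1.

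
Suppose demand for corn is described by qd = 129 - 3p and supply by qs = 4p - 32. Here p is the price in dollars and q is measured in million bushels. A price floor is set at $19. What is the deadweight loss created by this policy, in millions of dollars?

Equilibrium: 129 - 3p = 4p - 32, so 161 = 7p and p* = 23, q* = 60.
The floor of 19 is below the equilibrium price 23, so it is not binding; the market clears at p* = 23, q* = 60.
Since the control does not bind, no trades are prevented and deadweight loss is zero.

0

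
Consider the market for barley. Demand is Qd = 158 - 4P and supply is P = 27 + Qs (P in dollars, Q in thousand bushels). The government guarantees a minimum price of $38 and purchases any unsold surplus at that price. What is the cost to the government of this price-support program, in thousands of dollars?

Rearranging supply gives Qs = P - 27. In a free market, 158 - 4P = P - 27 gives the equilibrium P* = 37, Q* = 10.
Since 38 > 37, the floor is binding.
At P = 38: Qd = 158 - 4·38 = 6 and Qs = 38 - 27 = 11.
Surplus = Qs - Qd = 5.
Government expenditure = surplus × support price = 5 × 38 = 190.

190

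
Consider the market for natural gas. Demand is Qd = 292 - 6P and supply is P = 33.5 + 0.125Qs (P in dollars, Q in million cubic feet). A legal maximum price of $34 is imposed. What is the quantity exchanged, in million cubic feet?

4

Rearranging supply gives Qs = 8P - 268. In a free market, 292 - 6P = 8P - 268 gives the equilibrium P* = 40, Q* = 52.
The ceiling of 34 is below the equilibrium price 40, so it binds.
At P = 34: Qd = 292 - 6·34 = 88 and Qs = 8·34 - 268 = 4.
The quantity actually transacted is the short side, supply: 4.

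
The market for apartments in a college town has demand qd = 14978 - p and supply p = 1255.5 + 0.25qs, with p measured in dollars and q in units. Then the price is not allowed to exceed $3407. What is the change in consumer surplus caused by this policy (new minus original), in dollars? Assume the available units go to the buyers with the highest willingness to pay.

2290166

Rearranging supply gives qs = 4p - 5022. In a free market, 14978 - p = 4p - 5022 gives the equilibrium p* = 4000, q* = 10978.
Because the ceiling (3407) lies below the market-clearing price, it is binding.
At p = 3407: qd = 14978 - 3407 = 11571 and qs = 4·3407 - 5022 = 8606.
Consumer surplus without the control is ½ · (14978 - 4000) · 10978 = 60258242.
With the ceiling, 8606 units are sold at 3407 (assume they go to the highest-value buyers). The demand price at q = 8606 is 6372, so CS = ½ · [(14978 - 3407) + (6372 - 3407)] · 8606 = 62548408.
Change in consumer surplus = 62548408 - 60258242 = 2290166.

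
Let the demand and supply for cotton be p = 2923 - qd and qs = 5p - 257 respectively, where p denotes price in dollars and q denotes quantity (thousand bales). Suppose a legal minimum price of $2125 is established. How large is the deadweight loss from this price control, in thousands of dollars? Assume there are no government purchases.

1526415

Rearranging demand gives qd = 2923 - p. Setting quantity demanded equal to quantity supplied, 2923 - p = 5p - 257, gives p* = 530 and q* = 2393.
The floor of 2125 is above the equilibrium price 530, so it binds.
At p = 2125: qd = 2923 - 2125 = 798 and qs = 5·2125 - 257 = 10368.
Quantity traded falls to 798. At q = 798 the demand price is 2923 - 798 = 2125 and the supply price is (257 + 798)/5 = 211.
Deadweight loss = ½ · (2125 - 211) · (2393 - 798) = ½ · 1914 · 1595 = 1526415.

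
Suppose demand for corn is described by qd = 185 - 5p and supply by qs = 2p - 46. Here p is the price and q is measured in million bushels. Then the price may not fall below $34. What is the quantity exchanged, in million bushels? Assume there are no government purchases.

15

In a free market, 185 - 5p = 2p - 46 gives the equilibrium p* = 33, q* = 20.
Because the floor (34) lies above the market-clearing price, it is binding.
At p = 34: qd = 185 - 5·34 = 15 and qs = 2·34 - 46 = 22.
The quantity actually transacted is the short side, demand: 15.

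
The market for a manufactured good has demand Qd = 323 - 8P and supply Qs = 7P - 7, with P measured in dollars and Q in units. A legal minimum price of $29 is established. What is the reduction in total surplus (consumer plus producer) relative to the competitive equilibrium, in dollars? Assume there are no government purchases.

420

Setting quantity demanded equal to quantity supplied, 323 - 8P = 7P - 7, gives P* = 22 and Q* = 147.
The floor of 29 is above the equilibrium price 22, so it binds.
At P = 29: Qd = 323 - 8·29 = 91 and Qs = 7·29 - 7 = 196.
Quantity traded falls to 91. At Q = 91 the demand price is (323 - 91)/8 = 29 and the supply price is (7 + 91)/7 = 14.
Deadweight loss = ½ · (29 - 14) · (147 - 91) = ½ · 15 · 56 = 420.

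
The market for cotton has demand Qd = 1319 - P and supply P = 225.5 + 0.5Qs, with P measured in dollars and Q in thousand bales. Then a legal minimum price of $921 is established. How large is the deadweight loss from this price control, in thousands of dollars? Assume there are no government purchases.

82170.75

Rearranging supply gives Qs = 2P - 451. Without the control the market clears where 1319 - P = 2P - 451, i.e. P* = 590 and Q* = 729.
Since 921 > 590, the floor is binding.
At P = 921: Qd = 1319 - 921 = 398 and Qs = 2·921 - 451 = 1391.
Quantity traded falls to 398. At Q = 398 the demand price is 1319 - 398 = 921 and the supply price is (451 + 398)/2 = 424.5.
Deadweight loss = ½ · (921 - 424.5) · (729 - 398) = ½ · 496.5 · 331 = 82170.75.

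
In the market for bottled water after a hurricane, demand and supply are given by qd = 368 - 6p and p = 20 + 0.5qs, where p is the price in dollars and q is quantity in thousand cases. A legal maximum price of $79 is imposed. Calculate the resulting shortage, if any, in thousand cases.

0

Rearranging supply gives qs = 2p - 40. Without the control the market clears where 368 - 6p = 2p - 40, i.e. p* = 51 and q* = 62.
The ceiling of 79 is above the equilibrium price 51, so it is not binding; the market clears at p* = 51, q* = 62.
Since the control does not bind, there is no shortage.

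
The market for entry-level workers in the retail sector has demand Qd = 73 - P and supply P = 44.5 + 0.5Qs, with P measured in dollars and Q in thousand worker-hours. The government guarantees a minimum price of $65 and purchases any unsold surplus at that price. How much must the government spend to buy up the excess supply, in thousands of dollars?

Rearranging supply gives Qs = 2P - 89. Setting quantity demanded equal to quantity supplied, 73 - P = 2P - 89, gives P* = 54 and Q* = 19.
The floor of 65 is above the equilibrium price 54, so it binds.
At P = 65: Qd = 73 - 65 = 8 and Qs = 2·65 - 89 = 41.
Surplus = Qs - Qd = 33.
Government expenditure = surplus × support price = 33 × 65 = 2145.

2145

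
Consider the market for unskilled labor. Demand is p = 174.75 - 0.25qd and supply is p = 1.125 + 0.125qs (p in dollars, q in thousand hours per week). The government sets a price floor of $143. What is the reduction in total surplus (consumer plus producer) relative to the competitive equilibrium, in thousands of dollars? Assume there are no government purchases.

21168

Rearranging demand gives qd = 699 - 4p; rearranging supply gives qs = 8p - 9. In a free market, 699 - 4p = 8p - 9 gives the equilibrium p* = 59, q* = 463.
Since 143 > 59, the floor is binding.
At p = 143: qd = 699 - 4·143 = 127 and qs = 8·143 - 9 = 1135.
Quantity traded falls to 127. At q = 127 the demand price is (699 - 127)/4 = 143 and the supply price is (9 + 127)/8 = 17.
Deadweight loss = ½ · (143 - 17) · (463 - 127) = ½ · 126 · 336 = 21168.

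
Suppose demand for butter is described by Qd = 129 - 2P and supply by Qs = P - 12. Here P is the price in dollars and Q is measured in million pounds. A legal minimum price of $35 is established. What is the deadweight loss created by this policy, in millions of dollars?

0

Without the control the market clears where 129 - 2P = P - 12, i.e. P* = 47 and Q* = 35.
The floor of 35 is below the equilibrium price 47, so it is not binding; the market clears at P* = 47, Q* = 35.
Since the control does not bind, no trades are prevented and deadweight loss is zero.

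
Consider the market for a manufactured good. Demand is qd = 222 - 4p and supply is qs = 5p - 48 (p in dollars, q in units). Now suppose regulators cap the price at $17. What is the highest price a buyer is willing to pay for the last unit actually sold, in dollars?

Equilibrium: 222 - 4p = 5p - 48, so 270 = 9p and p* = 30, q* = 102.
The ceiling of 17 is below the equilibrium price 30, so it binds.
At p = 17: qd = 222 - 4·17 = 154 and qs = 5·17 - 48 = 37.
Only 37 units reach the market. On the demand curve, the marginal buyer's willingness to pay at q = 37 is (222 - 37)/4 = 46.25.

46.25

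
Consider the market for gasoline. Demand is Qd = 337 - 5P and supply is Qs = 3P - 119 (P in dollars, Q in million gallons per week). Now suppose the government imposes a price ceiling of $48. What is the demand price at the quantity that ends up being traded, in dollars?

Equilibrium: 337 - 5P = 3P - 119, so 456 = 8P and P* = 57, Q* = 52.
Since 48 < 57, the ceiling is binding.
At P = 48: Qd = 337 - 5·48 = 97 and Qs = 3·48 - 119 = 25.
Only 25 units reach the market. On the demand curve, the marginal buyer's willingness to pay at Q = 25 is (337 - 25)/5 = 62.4.

62.4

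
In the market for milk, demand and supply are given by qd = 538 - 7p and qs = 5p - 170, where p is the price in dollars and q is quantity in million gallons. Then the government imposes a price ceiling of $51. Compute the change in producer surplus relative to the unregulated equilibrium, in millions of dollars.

-840

In a free market, 538 - 7p = 5p - 170 gives the equilibrium p* = 59, q* = 125.
Since 51 < 59, the ceiling is binding.
At p = 51: qd = 538 - 7·51 = 181 and qs = 5·51 - 170 = 85.
Producer surplus without the control is ½ · (59 - 34) · 125 = 1562.5.
With the ceiling, producers sell 85 units at 51, so PS = ½ · (51 - 34) · 85 = 722.5.
Change in producer surplus = 722.5 - 1562.5 = -840.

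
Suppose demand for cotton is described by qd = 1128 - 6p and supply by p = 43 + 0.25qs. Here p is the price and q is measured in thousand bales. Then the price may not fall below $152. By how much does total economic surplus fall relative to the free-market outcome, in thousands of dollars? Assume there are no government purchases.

3630

Rearranging supply gives qs = 4p - 172. Equilibrium: 1128 - 6p = 4p - 172, so 1300 = 10p and p* = 130, q* = 348.
Since 152 > 130, the floor is binding.
At p = 152: qd = 1128 - 6·152 = 216 and qs = 4·152 - 172 = 436.
Quantity traded falls to 216. At q = 216 the demand price is (1128 - 216)/6 = 152 and the supply price is (172 + 216)/4 = 97.
Deadweight loss = ½ · (152 - 97) · (348 - 216) = ½ · 55 · 132 = 3630.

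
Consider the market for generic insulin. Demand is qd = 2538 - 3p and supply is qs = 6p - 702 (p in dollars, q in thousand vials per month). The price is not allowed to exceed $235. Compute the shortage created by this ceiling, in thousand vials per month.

In a free market, 2538 - 3p = 6p - 702 gives the equilibrium p* = 360, q* = 1458.
Since 235 < 360, the ceiling is binding.
At p = 235: qd = 2538 - 3·235 = 1833 and qs = 6·235 - 702 = 708.
Shortage = qd - qs = 1833 - 708 = 1125.

1125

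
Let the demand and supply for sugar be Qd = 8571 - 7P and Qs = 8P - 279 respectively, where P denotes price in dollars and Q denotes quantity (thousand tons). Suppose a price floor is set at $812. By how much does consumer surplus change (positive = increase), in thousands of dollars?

Equilibrium: 8571 - 7P = 8P - 279, so 8850 = 15P and P* = 590, Q* = 4441.
The floor of 812 is above the equilibrium price 590, so it binds.
At P = 812: Qd = 8571 - 7·812 = 2887 and Qs = 8·812 - 279 = 6217.
Consumer surplus without the control is ½ · (8571/7 - 590) · 4441 = 19722481/14.
With the floor, consumers buy 2887 units at 812, so CS = ½ · (8571/7 - 812) · 2887 = 8334769/14.
Change in consumer surplus = 8334769/14 - 19722481/14 = -813408.

-813408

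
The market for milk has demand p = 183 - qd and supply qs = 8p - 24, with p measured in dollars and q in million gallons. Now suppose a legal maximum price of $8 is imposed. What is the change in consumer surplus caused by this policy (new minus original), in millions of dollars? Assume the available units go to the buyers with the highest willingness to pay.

Rearranging demand gives qd = 183 - p. In a free market, 183 - p = 8p - 24 gives the equilibrium p* = 23, q* = 160.
Since 8 < 23, the ceiling is binding.
At p = 8: qd = 183 - 8 = 175 and qs = 8·8 - 24 = 40.
Consumer surplus without the control is ½ · (183 - 23) · 160 = 12800.
With the ceiling, 40 units are sold at 8 (assume they go to the highest-value buyers). The demand price at q = 40 is 143, so CS = ½ · [(183 - 8) + (143 - 8)] · 40 = 6200.
Change in consumer surplus = 6200 - 12800 = -6600.

-6600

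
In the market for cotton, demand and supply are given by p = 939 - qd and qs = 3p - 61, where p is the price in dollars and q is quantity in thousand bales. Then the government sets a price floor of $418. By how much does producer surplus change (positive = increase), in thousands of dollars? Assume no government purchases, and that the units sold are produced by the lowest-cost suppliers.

Rearranging demand gives qd = 939 - p. In a free market, 939 - p = 3p - 61 gives the equilibrium p* = 250, q* = 689.
Because the floor (418) lies above the market-clearing price, it is binding.
At p = 418: qd = 939 - 418 = 521 and qs = 3·418 - 61 = 1193.
Producer surplus without the control is ½ · (250 - 61/3) · 689 = 474721/6.
With the floor, 521 units are sold at 418. The supply price at q = 521 is 194, so PS = ½ · [(418 - 61/3) + (418 - 194)] · 521 = 971665/6.
Change in producer surplus = 971665/6 - 474721/6 = 82824.

82824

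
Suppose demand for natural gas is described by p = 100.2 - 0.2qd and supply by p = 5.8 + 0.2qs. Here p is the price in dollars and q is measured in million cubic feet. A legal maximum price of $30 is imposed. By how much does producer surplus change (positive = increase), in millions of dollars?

Rearranging demand gives qd = 501 - 5p; rearranging supply gives qs = 5p - 29. Setting quantity demanded equal to quantity supplied, 501 - 5p = 5p - 29, gives p* = 53 and q* = 236.
The ceiling of 30 is below the equilibrium price 53, so it binds.
At p = 30: qd = 501 - 5·30 = 351 and qs = 5·30 - 29 = 121.
Producer surplus without the control is ½ · (53 - 5.8) · 236 = 5569.6.
With the ceiling, producers sell 121 units at 30, so PS = ½ · (30 - 5.8) · 121 = 1464.1.
Change in producer surplus = 1464.1 - 5569.6 = -4105.5.

-4105.5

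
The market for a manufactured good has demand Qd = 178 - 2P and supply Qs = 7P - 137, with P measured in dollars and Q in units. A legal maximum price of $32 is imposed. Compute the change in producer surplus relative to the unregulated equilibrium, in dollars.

-292.5

In a free market, 178 - 2P = 7P - 137 gives the equilibrium P* = 35, Q* = 108.
Since 32 < 35, the ceiling is binding.
At P = 32: Qd = 178 - 2·32 = 114 and Qs = 7·32 - 137 = 87.
Producer surplus without the control is ½ · (35 - 137/7) · 108 = 5832/7.
With the ceiling, producers sell 87 units at 32, so PS = ½ · (32 - 137/7) · 87 = 7569/14.
Change in producer surplus = 7569/14 - 5832/7 = -292.5.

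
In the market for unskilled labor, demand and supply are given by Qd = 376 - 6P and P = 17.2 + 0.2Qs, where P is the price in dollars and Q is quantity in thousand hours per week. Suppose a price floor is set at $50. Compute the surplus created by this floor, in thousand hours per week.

88

Rearranging supply gives Qs = 5P - 86. In a free market, 376 - 6P = 5P - 86 gives the equilibrium P* = 42, Q* = 124.
The floor of 50 is above the equilibrium price 42, so it binds.
At P = 50: Qd = 376 - 6·50 = 76 and Qs = 5·50 - 86 = 164.
Surplus = Qs - Qd = 164 - 76 = 88.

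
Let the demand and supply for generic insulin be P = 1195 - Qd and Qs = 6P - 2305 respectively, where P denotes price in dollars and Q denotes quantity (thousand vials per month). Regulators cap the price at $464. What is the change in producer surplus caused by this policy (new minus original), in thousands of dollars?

-21132

Rearranging demand gives Qd = 1195 - P. Equilibrium: 1195 - P = 6P - 2305, so 3500 = 7P and P* = 500, Q* = 695.
Because the ceiling (464) lies below the market-clearing price, it is binding.
At P = 464: Qd = 1195 - 464 = 731 and Qs = 6·464 - 2305 = 479.
Producer surplus without the control is ½ · (500 - 2305/6) · 695 = 483025/12.
With the ceiling, producers sell 479 units at 464, so PS = ½ · (464 - 2305/6) · 479 = 229441/12.
Change in producer surplus = 229441/12 - 483025/12 = -21132.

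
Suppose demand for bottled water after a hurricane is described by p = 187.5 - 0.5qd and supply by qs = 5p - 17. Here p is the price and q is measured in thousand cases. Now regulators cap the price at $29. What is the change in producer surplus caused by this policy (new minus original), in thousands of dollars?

Rearranging demand gives qd = 375 - 2p. Equilibrium: 375 - 2p = 5p - 17, so 392 = 7p and p* = 56, q* = 263.
Since 29 < 56, the ceiling is binding.
At p = 29: qd = 375 - 2·29 = 317 and qs = 5·29 - 17 = 128.
Producer surplus without the control is ½ · (56 - 3.4) · 263 = 6916.9.
With the ceiling, producers sell 128 units at 29, so PS = ½ · (29 - 3.4) · 128 = 1638.4.
Change in producer surplus = 1638.4 - 6916.9 = -5278.5.

-5278.5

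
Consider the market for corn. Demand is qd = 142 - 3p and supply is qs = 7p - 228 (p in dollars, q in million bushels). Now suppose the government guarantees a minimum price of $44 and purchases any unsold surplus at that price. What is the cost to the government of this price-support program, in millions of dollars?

In a free market, 142 - 3p = 7p - 228 gives the equilibrium p* = 37, q* = 31.
The floor of 44 is above the equilibrium price 37, so it binds.
At p = 44: qd = 142 - 3·44 = 10 and qs = 7·44 - 228 = 80.
Surplus = qs - qd = 70.
Government expenditure = surplus × support price = 70 × 44 = 3080.

3080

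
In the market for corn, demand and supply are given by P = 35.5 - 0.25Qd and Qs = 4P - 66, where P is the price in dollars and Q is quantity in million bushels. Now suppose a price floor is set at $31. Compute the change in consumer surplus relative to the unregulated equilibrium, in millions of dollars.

-140

Rearranging demand gives Qd = 142 - 4P. Setting quantity demanded equal to quantity supplied, 142 - 4P = 4P - 66, gives P* = 26 and Q* = 38.
The floor of 31 is above the equilibrium price 26, so it binds.
At P = 31: Qd = 142 - 4·31 = 18 and Qs = 4·31 - 66 = 58.
Consumer surplus without the control is ½ · (35.5 - 26) · 38 = 180.5.
With the floor, consumers buy 18 units at 31, so CS = ½ · (35.5 - 31) · 18 = 40.5.
Change in consumer surplus = 40.5 - 180.5 = -140.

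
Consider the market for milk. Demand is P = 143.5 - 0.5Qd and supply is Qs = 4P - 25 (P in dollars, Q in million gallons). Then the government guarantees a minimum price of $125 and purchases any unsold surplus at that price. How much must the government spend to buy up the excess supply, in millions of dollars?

Rearranging demand gives Qd = 287 - 2P. Without the control the market clears where 287 - 2P = 4P - 25, i.e. P* = 52 and Q* = 183.
Because the floor (125) lies above the market-clearing price, it is binding.
At P = 125: Qd = 287 - 2·125 = 37 and Qs = 4·125 - 25 = 475.
Surplus = Qs - Qd = 438.
Government expenditure = surplus × support price = 438 × 125 = 54750.

54750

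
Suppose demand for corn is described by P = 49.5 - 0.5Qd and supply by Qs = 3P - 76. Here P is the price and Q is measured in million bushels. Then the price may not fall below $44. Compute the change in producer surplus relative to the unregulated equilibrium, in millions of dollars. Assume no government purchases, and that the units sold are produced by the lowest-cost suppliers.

45

Rearranging demand gives Qd = 99 - 2P. Setting quantity demanded equal to quantity supplied, 99 - 2P = 3P - 76, gives P* = 35 and Q* = 29.
The floor of 44 is above the equilibrium price 35, so it binds.
At P = 44: Qd = 99 - 2·44 = 11 and Qs = 3·44 - 76 = 56.
Producer surplus without the control is ½ · (35 - 76/3) · 29 = 841/6.
With the floor, 11 units are sold at 44. The supply price at Q = 11 is 29, so PS = ½ · [(44 - 76/3) + (44 - 29)] · 11 = 1111/6.
Change in producer surplus = 1111/6 - 841/6 = 45.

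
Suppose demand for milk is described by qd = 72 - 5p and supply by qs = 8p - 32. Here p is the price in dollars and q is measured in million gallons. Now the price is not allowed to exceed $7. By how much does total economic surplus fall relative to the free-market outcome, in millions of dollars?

10.4

Equilibrium: 72 - 5p = 8p - 32, so 104 = 13p and p* = 8, q* = 32.
Since 7 < 8, the ceiling is binding.
At p = 7: qd = 72 - 5·7 = 37 and qs = 8·7 - 32 = 24.
Quantity traded falls to 24. At q = 24 the demand price is (72 - 24)/5 = 9.6 and the supply price is (32 + 24)/8 = 7.
Deadweight loss = ½ · (9.6 - 7) · (32 - 24) = ½ · 2.6 · 8 = 10.4.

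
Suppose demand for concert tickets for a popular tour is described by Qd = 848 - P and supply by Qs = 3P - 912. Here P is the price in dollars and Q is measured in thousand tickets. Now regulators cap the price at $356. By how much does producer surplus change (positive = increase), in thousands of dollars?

-23688

Setting quantity demanded equal to quantity supplied, 848 - P = 3P - 912, gives P* = 440 and Q* = 408.
Because the ceiling (356) lies below the market-clearing price, it is binding.
At P = 356: Qd = 848 - 356 = 492 and Qs = 3·356 - 912 = 156.
Producer surplus without the control is ½ · (440 - 304) · 408 = 27744.
With the ceiling, producers sell 156 units at 356, so PS = ½ · (356 - 304) · 156 = 4056.
Change in producer surplus = 4056 - 27744 = -23688.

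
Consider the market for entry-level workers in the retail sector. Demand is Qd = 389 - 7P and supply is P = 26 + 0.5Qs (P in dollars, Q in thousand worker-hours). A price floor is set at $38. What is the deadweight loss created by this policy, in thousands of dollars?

Rearranging supply gives Qs = 2P - 52. In a free market, 389 - 7P = 2P - 52 gives the equilibrium P* = 49, Q* = 46.
The floor of 38 is below the equilibrium price 49, so it is not binding; the market clears at P* = 49, Q* = 46.
Since the control does not bind, no trades are prevented and deadweight loss is zero.

0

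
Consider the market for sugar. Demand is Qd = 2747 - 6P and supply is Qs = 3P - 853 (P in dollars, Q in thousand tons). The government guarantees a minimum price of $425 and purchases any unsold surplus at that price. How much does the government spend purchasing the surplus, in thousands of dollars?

Setting quantity demanded equal to quantity supplied, 2747 - 6P = 3P - 853, gives P* = 400 and Q* = 347.
Because the floor (425) lies above the market-clearing price, it is binding.
At P = 425: Qd = 2747 - 6·425 = 197 and Qs = 3·425 - 853 = 422.
Surplus = Qs - Qd = 225.
Government expenditure = surplus × support price = 225 × 425 = 95625.

95625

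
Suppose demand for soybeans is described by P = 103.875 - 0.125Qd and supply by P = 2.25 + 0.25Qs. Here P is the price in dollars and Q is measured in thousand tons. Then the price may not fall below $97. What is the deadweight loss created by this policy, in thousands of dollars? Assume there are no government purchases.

8748

Rearranging demand gives Qd = 831 - 8P; rearranging supply gives Qs = 4P - 9. Equilibrium: 831 - 8P = 4P - 9, so 840 = 12P and P* = 70, Q* = 271.
Because the floor (97) lies above the market-clearing price, it is binding.
At P = 97: Qd = 831 - 8·97 = 55 and Qs = 4·97 - 9 = 379.
Quantity traded falls to 55. At Q = 55 the demand price is (831 - 55)/8 = 97 and the supply price is (9 + 55)/4 = 16.
Deadweight loss = ½ · (97 - 16) · (271 - 55) = ½ · 81 · 216 = 8748.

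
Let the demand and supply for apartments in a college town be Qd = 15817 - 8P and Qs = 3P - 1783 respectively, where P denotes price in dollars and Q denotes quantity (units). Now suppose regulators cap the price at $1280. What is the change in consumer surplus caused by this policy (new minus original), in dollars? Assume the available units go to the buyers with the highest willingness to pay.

600640

Setting quantity demanded equal to quantity supplied, 15817 - 8P = 3P - 1783, gives P* = 1600 and Q* = 3017.
Since 1280 < 1600, the ceiling is binding.
At P = 1280: Qd = 15817 - 8·1280 = 5577 and Qs = 3·1280 - 1783 = 2057.
Consumer surplus without the control is ½ · (1977.125 - 1600) · 3017 = 568893.0625.
With the ceiling, 2057 units are sold at 1280 (assume they go to the highest-value buyers). The demand price at Q = 2057 is 1720, so CS = ½ · [(1977.125 - 1280) + (1720 - 1280)] · 2057 = 1169533.0625.
Change in consumer surplus = 1169533.0625 - 568893.0625 = 600640.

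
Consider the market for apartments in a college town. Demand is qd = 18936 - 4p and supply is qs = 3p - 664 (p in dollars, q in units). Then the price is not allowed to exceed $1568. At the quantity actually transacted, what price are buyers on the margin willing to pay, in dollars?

In a free market, 18936 - 4p = 3p - 664 gives the equilibrium p* = 2800, q* = 7736.
Because the ceiling (1568) lies below the market-clearing price, it is binding.
At p = 1568: qd = 18936 - 4·1568 = 12664 and qs = 3·1568 - 664 = 4040.
Only 4040 units reach the market. On the demand curve, the marginal buyer's willingness to pay at q = 4040 is (18936 - 4040)/4 = 3724.

3724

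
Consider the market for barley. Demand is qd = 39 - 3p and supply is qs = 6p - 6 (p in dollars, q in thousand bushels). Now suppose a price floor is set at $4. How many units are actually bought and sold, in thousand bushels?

24

Setting quantity demanded equal to quantity supplied, 39 - 3p = 6p - 6, gives p* = 5 and q* = 24.
The floor of 4 is below the equilibrium price 5, so it is not binding; the market clears at p* = 5, q* = 24.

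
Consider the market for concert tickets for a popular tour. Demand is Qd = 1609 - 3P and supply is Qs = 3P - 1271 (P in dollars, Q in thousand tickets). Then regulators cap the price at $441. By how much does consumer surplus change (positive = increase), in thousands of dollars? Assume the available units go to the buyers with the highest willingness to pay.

Setting quantity demanded equal to quantity supplied, 1609 - 3P = 3P - 1271, gives P* = 480 and Q* = 169.
Because the ceiling (441) lies below the market-clearing price, it is binding.
At P = 441: Qd = 1609 - 3·441 = 286 and Qs = 3·441 - 1271 = 52.
Consumer surplus without the control is ½ · (1609/3 - 480) · 169 = 28561/6.
With the ceiling, 52 units are sold at 441 (assume they go to the highest-value buyers). The demand price at Q = 52 is 519, so CS = ½ · [(1609/3 - 441) + (519 - 441)] · 52 = 13520/3.
Change in consumer surplus = 13520/3 - 28561/6 = -253.5.

-253.5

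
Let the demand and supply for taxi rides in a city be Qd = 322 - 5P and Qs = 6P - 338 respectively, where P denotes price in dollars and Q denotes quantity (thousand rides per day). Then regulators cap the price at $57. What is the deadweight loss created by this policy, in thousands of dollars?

59.4

In a free market, 322 - 5P = 6P - 338 gives the equilibrium P* = 60, Q* = 22.
Since 57 < 60, the ceiling is binding.
At P = 57: Qd = 322 - 5·57 = 37 and Qs = 6·57 - 338 = 4.
Quantity traded falls to 4. At Q = 4 the demand price is (322 - 4)/5 = 63.6 and the supply price is (338 + 4)/6 = 57.
Deadweight loss = ½ · (63.6 - 57) · (22 - 4) = ½ · 6.6 · 18 = 59.4.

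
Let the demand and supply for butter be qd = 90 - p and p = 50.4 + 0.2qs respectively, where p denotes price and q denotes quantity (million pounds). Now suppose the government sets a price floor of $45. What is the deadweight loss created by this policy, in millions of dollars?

0

Rearranging supply gives qs = 5p - 252. In a free market, 90 - p = 5p - 252 gives the equilibrium p* = 57, q* = 33.
Since 45 is below p* = 57, the floor does not bind and the free-market outcome prevails.
Since the control does not bind, no trades are prevented and deadweight loss is zero.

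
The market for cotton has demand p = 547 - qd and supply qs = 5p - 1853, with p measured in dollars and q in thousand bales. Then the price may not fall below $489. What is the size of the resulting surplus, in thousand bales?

Rearranging demand gives qd = 547 - p. In a free market, 547 - p = 5p - 1853 gives the equilibrium p* = 400, q* = 147.
Since 489 > 400, the floor is binding.
At p = 489: qd = 547 - 489 = 58 and qs = 5·489 - 1853 = 592.
Surplus = qs - qd = 592 - 58 = 534.

534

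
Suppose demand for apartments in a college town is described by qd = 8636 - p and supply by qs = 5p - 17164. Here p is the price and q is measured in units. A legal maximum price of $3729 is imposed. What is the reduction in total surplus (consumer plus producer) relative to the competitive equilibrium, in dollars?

Without the control the market clears where 8636 - p = 5p - 17164, i.e. p* = 4300 and q* = 4336.
The ceiling of 3729 is below the equilibrium price 4300, so it binds.
At p = 3729: qd = 8636 - 3729 = 4907 and qs = 5·3729 - 17164 = 1481.
Quantity traded falls to 1481. At q = 1481 the demand price is 8636 - 1481 = 7155 and the supply price is (17164 + 1481)/5 = 3729.
Deadweight loss = ½ · (7155 - 3729) · (4336 - 1481) = ½ · 3426 · 2855 = 4890615.

4890615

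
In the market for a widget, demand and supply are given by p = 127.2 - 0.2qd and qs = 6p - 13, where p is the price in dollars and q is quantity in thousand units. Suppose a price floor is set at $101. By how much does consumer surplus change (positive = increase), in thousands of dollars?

Rearranging demand gives qd = 636 - 5p. Without the control the market clears where 636 - 5p = 6p - 13, i.e. p* = 59 and q* = 341.
Since 101 > 59, the floor is binding.
At p = 101: qd = 636 - 5·101 = 131 and qs = 6·101 - 13 = 593.
Consumer surplus without the control is ½ · (127.2 - 59) · 341 = 11628.1.
With the floor, consumers buy 131 units at 101, so CS = ½ · (127.2 - 101) · 131 = 1716.1.
Change in consumer surplus = 1716.1 - 11628.1 = -9912.

-9912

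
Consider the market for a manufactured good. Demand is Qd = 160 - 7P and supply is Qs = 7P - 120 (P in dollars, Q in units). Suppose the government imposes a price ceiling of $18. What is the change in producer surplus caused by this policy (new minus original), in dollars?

Setting quantity demanded equal to quantity supplied, 160 - 7P = 7P - 120, gives P* = 20 and Q* = 20.
Because the ceiling (18) lies below the market-clearing price, it is binding.
At P = 18: Qd = 160 - 7·18 = 34 and Qs = 7·18 - 120 = 6.
Producer surplus without the control is ½ · (20 - 120/7) · 20 = 200/7.
With the ceiling, producers sell 6 units at 18, so PS = ½ · (18 - 120/7) · 6 = 18/7.
Change in producer surplus = 18/7 - 200/7 = -26.

-26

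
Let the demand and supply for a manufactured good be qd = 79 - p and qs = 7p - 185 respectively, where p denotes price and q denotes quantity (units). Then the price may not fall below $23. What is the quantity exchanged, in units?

Equilibrium: 79 - p = 7p - 185, so 264 = 8p and p* = 33, q* = 46.
The floor of 23 is below the equilibrium price 33, so it is not binding; the market clears at p* = 33, q* = 46.

46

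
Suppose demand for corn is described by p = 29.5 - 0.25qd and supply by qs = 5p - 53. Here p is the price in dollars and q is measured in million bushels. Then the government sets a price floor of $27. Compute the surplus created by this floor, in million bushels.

72

Rearranging demand gives qd = 118 - 4p. Equilibrium: 118 - 4p = 5p - 53, so 171 = 9p and p* = 19, q* = 42.
The floor of 27 is above the equilibrium price 19, so it binds.
At p = 27: qd = 118 - 4·27 = 10 and qs = 5·27 - 53 = 82.
Surplus = qs - qd = 82 - 10 = 72.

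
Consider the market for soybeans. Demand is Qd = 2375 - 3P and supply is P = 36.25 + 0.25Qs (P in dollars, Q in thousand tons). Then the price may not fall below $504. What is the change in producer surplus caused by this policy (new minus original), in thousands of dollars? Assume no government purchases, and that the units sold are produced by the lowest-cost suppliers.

Rearranging supply gives Qs = 4P - 145. Equilibrium: 2375 - 3P = 4P - 145, so 2520 = 7P and P* = 360, Q* = 1295.
The floor of 504 is above the equilibrium price 360, so it binds.
At P = 504: Qd = 2375 - 3·504 = 863 and Qs = 4·504 - 145 = 1871.
Producer surplus without the control is ½ · (360 - 36.25) · 1295 = 209628.125.
With the floor, 863 units are sold at 504. The supply price at Q = 863 is 252, so PS = ½ · [(504 - 36.25) + (504 - 252)] · 863 = 310572.125.
Change in producer surplus = 310572.125 - 209628.125 = 100944.

100944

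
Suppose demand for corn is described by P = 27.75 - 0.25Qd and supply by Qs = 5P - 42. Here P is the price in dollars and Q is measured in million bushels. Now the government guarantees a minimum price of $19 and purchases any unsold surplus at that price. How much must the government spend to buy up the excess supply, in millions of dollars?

Rearranging demand gives Qd = 111 - 4P. Without the control the market clears where 111 - 4P = 5P - 42, i.e. P* = 17 and Q* = 43.
Because the floor (19) lies above the market-clearing price, it is binding.
At P = 19: Qd = 111 - 4·19 = 35 and Qs = 5·19 - 42 = 53.
Surplus = Qs - Qd = 18.
Government expenditure = surplus × support price = 18 × 19 = 342.

342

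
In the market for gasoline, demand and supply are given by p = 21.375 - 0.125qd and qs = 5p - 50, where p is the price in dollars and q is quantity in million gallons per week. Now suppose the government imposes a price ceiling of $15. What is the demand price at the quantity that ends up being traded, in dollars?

18.25

Rearranging demand gives qd = 171 - 8p. In a free market, 171 - 8p = 5p - 50 gives the equilibrium p* = 17, q* = 35.
The ceiling of 15 is below the equilibrium price 17, so it binds.
At p = 15: qd = 171 - 8·15 = 51 and qs = 5·15 - 50 = 25.
Only 25 units reach the market. On the demand curve, the marginal buyer's willingness to pay at q = 25 is (171 - 25)/8 = 18.25.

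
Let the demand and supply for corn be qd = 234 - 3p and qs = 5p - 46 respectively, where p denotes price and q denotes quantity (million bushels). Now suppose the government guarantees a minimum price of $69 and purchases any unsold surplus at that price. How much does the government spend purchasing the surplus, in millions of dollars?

18768

Equilibrium: 234 - 3p = 5p - 46, so 280 = 8p and p* = 35, q* = 129.
Since 69 > 35, the floor is binding.
At p = 69: qd = 234 - 3·69 = 27 and qs = 5·69 - 46 = 299.
Surplus = qs - qd = 272.
Government expenditure = surplus × support price = 272 × 69 = 18768.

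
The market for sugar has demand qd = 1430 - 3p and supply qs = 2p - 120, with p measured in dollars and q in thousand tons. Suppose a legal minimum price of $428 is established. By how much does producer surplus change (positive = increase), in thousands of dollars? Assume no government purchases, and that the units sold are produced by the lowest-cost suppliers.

-14101

Setting quantity demanded equal to quantity supplied, 1430 - 3p = 2p - 120, gives p* = 310 and q* = 500.
The floor of 428 is above the equilibrium price 310, so it binds.
At p = 428: qd = 1430 - 3·428 = 146 and qs = 2·428 - 120 = 736.
Producer surplus without the control is ½ · (310 - 60) · 500 = 62500.
With the floor, 146 units are sold at 428. The supply price at q = 146 is 133, so PS = ½ · [(428 - 60) + (428 - 133)] · 146 = 48399.
Change in producer surplus = 48399 - 62500 = -14101.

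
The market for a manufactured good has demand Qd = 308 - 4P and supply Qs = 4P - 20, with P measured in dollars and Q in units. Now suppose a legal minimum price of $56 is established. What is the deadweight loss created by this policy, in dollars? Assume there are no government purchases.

900

Equilibrium: 308 - 4P = 4P - 20, so 328 = 8P and P* = 41, Q* = 144.
Since 56 > 41, the floor is binding.
At P = 56: Qd = 308 - 4·56 = 84 and Qs = 4·56 - 20 = 204.
Quantity traded falls to 84. At Q = 84 the demand price is (308 - 84)/4 = 56 and the supply price is (20 + 84)/4 = 26.
Deadweight loss = ½ · (56 - 26) · (144 - 84) = ½ · 30 · 60 = 900.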